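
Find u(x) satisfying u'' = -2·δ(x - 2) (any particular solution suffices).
-|x - 2|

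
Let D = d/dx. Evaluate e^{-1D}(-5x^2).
- 5 x^{2} + 10 x - 5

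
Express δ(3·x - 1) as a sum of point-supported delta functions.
\frac{\delta(x - 1/3)}{3}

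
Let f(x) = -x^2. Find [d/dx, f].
- 2 x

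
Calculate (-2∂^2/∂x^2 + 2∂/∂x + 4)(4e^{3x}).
- 32 e^{3 x}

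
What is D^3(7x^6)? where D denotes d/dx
840 x^{3}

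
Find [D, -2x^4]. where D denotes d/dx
- 8 x^{3}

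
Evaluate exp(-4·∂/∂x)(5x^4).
5 x^{4} - 80 x^{3} + 480 x^{2} - 1280 x + 1280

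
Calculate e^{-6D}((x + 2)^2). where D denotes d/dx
x^{2} - 8 x + 16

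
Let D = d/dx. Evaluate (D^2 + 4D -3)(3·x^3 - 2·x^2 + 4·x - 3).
- 9 x^{3} + 42 x^{2} - 10 x + 21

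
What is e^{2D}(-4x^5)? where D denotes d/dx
- 4 x^{5} - 40 x^{4} - 160 x^{3} - 320 x^{2} - 320 x - 128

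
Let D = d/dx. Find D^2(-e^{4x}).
- 16 e^{4 x}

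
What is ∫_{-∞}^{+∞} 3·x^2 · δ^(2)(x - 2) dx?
6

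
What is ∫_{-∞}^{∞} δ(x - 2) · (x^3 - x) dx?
6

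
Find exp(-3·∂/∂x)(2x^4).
2 x^{4} - 24 x^{3} + 108 x^{2} - 216 x + 162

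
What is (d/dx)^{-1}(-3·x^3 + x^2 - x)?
- \frac{3 x^{4}}{4} + \frac{x^{3}}{3} - \frac{x^{2}}{2}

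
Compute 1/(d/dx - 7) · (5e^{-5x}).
- \frac{5 e^{- 5 x}}{12}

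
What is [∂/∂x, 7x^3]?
21 x^{2}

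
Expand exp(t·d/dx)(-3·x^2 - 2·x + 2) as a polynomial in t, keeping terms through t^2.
- 3 t^{2} - 2 t \left(3 x + 1\right) - 3 x^{2} - 2 x + 2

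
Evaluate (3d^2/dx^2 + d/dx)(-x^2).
- 2 x - 6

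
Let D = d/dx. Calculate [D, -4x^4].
- 16 x^{3}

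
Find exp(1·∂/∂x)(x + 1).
x + 2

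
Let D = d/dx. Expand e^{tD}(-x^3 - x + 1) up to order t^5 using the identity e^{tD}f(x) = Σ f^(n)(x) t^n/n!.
- t^{3} - 3 t^{2} x - t \left(3 x^{2} + 1\right) - x^{3} - x + 1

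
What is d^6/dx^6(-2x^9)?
- 120960 x^{3}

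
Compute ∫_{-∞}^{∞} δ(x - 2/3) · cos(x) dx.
\cos{\left(\frac{2}{3} \right)}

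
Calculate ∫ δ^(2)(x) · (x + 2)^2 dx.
2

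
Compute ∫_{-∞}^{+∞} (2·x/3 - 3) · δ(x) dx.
-3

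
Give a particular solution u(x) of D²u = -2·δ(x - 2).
-|x - 2|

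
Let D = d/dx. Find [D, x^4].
4 x^{3}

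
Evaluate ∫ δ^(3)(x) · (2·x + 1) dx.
0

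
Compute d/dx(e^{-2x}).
- 2 e^{- 2 x}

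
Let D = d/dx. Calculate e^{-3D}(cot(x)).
\cot{\left(x - 3 \right)}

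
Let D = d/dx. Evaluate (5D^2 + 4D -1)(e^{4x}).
95 e^{4 x}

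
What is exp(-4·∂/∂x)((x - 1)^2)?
x^{2} - 10 x + 25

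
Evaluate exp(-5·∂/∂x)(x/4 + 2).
\frac{x}{4} + \frac{3}{4}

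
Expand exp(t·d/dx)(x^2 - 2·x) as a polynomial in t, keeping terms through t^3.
t^{2} + 2 t \left(x - 1\right) + x^{2} - 2 x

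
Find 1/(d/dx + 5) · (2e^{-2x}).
\frac{2 e^{- 2 x}}{3}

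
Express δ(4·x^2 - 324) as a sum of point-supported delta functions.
\frac{\delta(x - 9) + \delta(x + 9)}{72}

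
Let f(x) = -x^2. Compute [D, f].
- 2 x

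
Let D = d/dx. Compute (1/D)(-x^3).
- \frac{x^{4}}{4}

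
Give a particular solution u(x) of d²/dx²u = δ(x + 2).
\frac{|x + 2|}{2}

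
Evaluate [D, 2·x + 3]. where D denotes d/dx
2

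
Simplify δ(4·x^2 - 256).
\frac{\delta(x - 8) + \delta(x + 8)}{64}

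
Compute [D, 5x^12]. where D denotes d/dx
60 x^{11}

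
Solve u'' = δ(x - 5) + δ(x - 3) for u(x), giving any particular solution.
\frac{|x - 5|}{2} + \frac{|x - 3|}{2}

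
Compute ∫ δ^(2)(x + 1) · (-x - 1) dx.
0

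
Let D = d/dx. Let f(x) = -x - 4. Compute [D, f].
-1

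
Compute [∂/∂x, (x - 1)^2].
2 x - 2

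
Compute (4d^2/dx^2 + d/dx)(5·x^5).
25 x^{3} \left(x + 16\right)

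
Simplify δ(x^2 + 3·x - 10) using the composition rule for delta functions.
\frac{\delta(x - 2) + \delta(x + 5)}{7}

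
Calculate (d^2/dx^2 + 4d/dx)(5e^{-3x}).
- 15 e^{- 3 x}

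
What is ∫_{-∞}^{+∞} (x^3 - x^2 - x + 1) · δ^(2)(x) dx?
-2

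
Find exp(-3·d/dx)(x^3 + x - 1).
x^{3} - 9 x^{2} + 28 x - 31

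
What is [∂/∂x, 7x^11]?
77 x^{10}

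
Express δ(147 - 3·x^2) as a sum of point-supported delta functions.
\frac{\delta(x - 7) + \delta(x + 7)}{42}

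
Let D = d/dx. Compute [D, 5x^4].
20 x^{3}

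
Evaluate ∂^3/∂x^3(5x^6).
600 x^{3}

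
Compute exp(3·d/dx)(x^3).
x^{3} + 9 x^{2} + 27 x + 27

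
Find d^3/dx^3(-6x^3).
-36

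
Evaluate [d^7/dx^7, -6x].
-42\frac{d^{6}}{dx^{6}}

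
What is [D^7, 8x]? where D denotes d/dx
56D^{6}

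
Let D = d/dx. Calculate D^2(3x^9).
216 x^{7}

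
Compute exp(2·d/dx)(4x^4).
4 x^{4} + 32 x^{3} + 96 x^{2} + 128 x + 64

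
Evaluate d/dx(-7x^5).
- 35 x^{4}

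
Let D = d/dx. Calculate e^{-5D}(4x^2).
4 x^{2} - 40 x + 100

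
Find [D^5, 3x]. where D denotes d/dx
15D^{4}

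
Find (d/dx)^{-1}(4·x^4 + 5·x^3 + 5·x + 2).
\frac{4 x^{5}}{5} + \frac{5 x^{4}}{4} + \frac{5 x^{2}}{2} + 2 x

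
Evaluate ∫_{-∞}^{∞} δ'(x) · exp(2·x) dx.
-2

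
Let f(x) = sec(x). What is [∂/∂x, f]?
\tan{\left(x \right)} \sec{\left(x \right)}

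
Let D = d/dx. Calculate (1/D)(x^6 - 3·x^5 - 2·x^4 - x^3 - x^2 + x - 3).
\frac{x^{7}}{7} - \frac{x^{6}}{2} - \frac{2 x^{5}}{5} - \frac{x^{4}}{4} - \frac{x^{3}}{3} + \frac{x^{2}}{2} - 3 x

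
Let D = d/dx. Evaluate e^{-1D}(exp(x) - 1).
e^{x - 1} - 1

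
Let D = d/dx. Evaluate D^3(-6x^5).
- 360 x^{2}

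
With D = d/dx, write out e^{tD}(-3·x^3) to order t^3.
- 3 t^{3} - 9 t^{2} x - 9 t x^{2} - 3 x^{3}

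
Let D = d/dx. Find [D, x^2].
2 x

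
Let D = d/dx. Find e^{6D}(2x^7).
2 x^{7} + 84 x^{6} + 1512 x^{5} + 15120 x^{4} + 90720 x^{3} + 326592 x^{2} + 653184 x + 559872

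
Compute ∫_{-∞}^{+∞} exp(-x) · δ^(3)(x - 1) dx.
e^{-1}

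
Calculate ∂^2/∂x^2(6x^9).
432 x^{7}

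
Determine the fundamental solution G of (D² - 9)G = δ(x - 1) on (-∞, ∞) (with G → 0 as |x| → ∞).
-\frac{e^{-3|x - 1|}}{6}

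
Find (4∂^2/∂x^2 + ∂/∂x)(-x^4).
4 x^{2} \left(- x - 12\right)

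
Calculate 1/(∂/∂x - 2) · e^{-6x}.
- \frac{e^{- 6 x}}{8}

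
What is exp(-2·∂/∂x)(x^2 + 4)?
x^{2} - 4 x + 8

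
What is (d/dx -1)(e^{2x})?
e^{2 x}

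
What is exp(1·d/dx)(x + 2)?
x + 3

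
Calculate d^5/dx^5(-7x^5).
-840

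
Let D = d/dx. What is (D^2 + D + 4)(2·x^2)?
8 x^{2} + 4 x + 4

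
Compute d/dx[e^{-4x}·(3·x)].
3 \left(1 - 4 x\right) e^{- 4 x}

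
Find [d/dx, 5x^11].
55 x^{10}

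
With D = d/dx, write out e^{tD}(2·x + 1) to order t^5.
2 t + 2 x + 1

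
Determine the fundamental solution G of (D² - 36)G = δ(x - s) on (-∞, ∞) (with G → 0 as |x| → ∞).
-\frac{e^{-6|x-s|}}{12}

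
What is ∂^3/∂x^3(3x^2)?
0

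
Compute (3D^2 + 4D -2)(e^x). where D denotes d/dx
5 e^{x}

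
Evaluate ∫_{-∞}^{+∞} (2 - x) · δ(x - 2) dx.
0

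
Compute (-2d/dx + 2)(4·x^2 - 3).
8 x^{2} - 16 x - 6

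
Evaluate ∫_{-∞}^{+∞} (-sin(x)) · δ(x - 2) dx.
- \sin{\left(2 \right)}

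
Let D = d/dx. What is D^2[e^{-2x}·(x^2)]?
2 \left(2 x^{2} - 4 x + 1\right) e^{- 2 x}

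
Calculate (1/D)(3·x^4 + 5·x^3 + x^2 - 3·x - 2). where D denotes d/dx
\frac{3 x^{5}}{5} + \frac{5 x^{4}}{4} + \frac{x^{3}}{3} - \frac{3 x^{2}}{2} - 2 x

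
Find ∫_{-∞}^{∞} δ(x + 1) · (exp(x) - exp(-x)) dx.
- 2 \sinh{\left(1 \right)}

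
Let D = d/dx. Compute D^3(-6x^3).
-36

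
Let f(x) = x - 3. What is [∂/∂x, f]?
1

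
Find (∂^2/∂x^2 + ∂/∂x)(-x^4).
4 x^{2} \left(- x - 3\right)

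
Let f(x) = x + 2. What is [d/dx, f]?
1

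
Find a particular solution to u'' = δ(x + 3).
\frac{|x + 3|}{2}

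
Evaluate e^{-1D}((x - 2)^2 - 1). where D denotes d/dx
x^{2} - 6 x + 8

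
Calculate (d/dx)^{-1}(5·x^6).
\frac{5 x^{7}}{7}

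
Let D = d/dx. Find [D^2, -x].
-2D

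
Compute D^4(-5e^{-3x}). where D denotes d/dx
- 405 e^{- 3 x}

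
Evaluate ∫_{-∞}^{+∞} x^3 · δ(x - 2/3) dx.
\frac{8}{27}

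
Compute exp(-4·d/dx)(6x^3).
6 x^{3} - 72 x^{2} + 288 x - 384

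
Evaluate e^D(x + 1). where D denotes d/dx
x + 2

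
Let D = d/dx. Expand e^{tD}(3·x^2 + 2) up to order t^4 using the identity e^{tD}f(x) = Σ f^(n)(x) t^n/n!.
3 t^{2} + 6 t x + 3 x^{2} + 2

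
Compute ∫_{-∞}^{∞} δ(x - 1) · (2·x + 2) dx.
4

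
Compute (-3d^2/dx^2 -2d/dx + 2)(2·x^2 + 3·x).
4 x^{2} - 2 x - 18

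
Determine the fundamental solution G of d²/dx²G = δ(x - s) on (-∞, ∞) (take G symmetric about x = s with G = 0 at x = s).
\frac{|x - s|}{2}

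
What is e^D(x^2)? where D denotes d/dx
x^{2} + 2 x + 1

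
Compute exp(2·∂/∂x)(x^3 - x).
x^{3} + 6 x^{2} + 11 x + 6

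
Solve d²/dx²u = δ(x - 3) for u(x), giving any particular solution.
\frac{|x - 3|}{2}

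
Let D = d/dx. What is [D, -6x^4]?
- 24 x^{3}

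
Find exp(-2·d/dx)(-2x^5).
- 2 x^{5} + 20 x^{4} - 80 x^{3} + 160 x^{2} - 160 x + 64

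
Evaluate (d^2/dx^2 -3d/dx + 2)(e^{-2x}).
12 e^{- 2 x}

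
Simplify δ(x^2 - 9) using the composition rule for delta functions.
\frac{\delta(x + 3) + \delta(x - 3)}{6}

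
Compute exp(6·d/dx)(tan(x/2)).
\tan{\left(\frac{x}{2} + 3 \right)}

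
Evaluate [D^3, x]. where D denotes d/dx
3D^{2}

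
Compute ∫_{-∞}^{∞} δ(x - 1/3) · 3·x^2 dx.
\frac{1}{3}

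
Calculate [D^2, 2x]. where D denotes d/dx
4D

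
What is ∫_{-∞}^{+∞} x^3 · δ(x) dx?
0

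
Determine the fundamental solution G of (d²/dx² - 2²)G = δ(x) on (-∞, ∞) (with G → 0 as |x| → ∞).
-\frac{e^{-2|x|}}{4}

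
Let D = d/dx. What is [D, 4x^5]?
20 x^{4}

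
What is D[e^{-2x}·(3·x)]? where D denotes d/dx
3 \left(1 - 2 x\right) e^{- 2 x}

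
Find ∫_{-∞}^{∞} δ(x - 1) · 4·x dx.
4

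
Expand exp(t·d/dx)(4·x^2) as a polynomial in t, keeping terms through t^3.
4 t^{2} + 8 t x + 4 x^{2}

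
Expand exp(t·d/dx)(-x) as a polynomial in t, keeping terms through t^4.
- t - x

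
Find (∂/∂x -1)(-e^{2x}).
- e^{2 x}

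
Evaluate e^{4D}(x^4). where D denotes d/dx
x^{4} + 16 x^{3} + 96 x^{2} + 256 x + 256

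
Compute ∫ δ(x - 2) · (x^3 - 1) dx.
7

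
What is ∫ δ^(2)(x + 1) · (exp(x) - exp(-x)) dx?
- 2 \sinh{\left(1 \right)}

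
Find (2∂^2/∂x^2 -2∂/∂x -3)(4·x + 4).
- 12 x - 20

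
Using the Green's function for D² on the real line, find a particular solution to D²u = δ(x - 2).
\frac{|x - 2|}{2}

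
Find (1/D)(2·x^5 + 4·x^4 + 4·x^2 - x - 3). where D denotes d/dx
\frac{x^{6}}{3} + \frac{4 x^{5}}{5} + \frac{4 x^{3}}{3} - \frac{x^{2}}{2} - 3 x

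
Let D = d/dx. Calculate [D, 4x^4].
16 x^{3}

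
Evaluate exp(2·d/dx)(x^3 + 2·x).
x^{3} + 6 x^{2} + 14 x + 12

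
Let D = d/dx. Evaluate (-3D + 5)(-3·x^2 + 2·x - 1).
- 15 x^{2} + 28 x - 11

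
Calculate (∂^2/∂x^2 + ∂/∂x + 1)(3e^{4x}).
63 e^{4 x}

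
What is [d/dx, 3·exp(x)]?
3 e^{x}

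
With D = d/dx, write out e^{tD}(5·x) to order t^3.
5 t + 5 x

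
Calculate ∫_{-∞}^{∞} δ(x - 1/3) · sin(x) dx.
\sin{\left(\frac{1}{3} \right)}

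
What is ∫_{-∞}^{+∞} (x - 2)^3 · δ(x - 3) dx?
1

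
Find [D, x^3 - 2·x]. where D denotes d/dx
3 x^{2} - 2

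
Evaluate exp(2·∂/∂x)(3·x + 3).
3 x + 9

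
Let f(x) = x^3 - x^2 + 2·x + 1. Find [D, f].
3 x^{2} - 2 x + 2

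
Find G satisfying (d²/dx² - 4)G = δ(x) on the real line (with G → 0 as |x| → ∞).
-\frac{e^{-2|x|}}{4}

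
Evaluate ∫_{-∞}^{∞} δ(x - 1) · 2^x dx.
2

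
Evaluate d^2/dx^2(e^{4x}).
16 e^{4 x}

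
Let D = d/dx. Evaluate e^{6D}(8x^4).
8 x^{4} + 192 x^{3} + 1728 x^{2} + 6912 x + 10368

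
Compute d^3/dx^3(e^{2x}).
8 e^{2 x}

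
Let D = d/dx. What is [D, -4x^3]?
- 12 x^{2}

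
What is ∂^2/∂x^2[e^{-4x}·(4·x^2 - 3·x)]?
16 \left(4 x^{2} - 7 x + 2\right) e^{- 4 x}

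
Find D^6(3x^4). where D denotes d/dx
0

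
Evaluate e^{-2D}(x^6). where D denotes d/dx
x^{6} - 12 x^{5} + 60 x^{4} - 160 x^{3} + 240 x^{2} - 192 x + 64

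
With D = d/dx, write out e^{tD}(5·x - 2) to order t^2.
5 t + 5 x - 2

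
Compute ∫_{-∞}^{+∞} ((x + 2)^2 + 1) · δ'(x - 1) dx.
-6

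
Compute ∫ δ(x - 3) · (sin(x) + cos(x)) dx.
\cos{\left(3 \right)} + \sin{\left(3 \right)}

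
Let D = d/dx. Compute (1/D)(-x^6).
- \frac{x^{7}}{7}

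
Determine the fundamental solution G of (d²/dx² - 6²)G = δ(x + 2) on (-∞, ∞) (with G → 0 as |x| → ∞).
-\frac{e^{-6|x + 2|}}{12}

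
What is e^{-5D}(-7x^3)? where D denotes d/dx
- 7 x^{3} + 105 x^{2} - 525 x + 875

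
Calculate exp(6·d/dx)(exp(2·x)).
e^{2 x + 12}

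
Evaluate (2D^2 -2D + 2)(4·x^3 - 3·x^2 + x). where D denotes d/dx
8 x^{3} - 30 x^{2} + 62 x - 14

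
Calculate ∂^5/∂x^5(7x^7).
17640 x^{2}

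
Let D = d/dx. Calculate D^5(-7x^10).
- 211680 x^{5}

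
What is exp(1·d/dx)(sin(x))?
\sin{\left(x + 1 \right)}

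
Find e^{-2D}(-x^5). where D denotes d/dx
- x^{5} + 10 x^{4} - 40 x^{3} + 80 x^{2} - 80 x + 32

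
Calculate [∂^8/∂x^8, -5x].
-40\frac{d^{7}}{dx^{7}}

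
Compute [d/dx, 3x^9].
27 x^{8}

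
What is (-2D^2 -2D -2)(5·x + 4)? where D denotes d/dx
- 10 x - 18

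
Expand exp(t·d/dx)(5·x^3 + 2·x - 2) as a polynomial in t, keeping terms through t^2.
15 t^{2} x + t \left(15 x^{2} + 2\right) + 5 x^{3} + 2 x - 2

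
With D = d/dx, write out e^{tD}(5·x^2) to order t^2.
5 t^{2} + 10 t x + 5 x^{2}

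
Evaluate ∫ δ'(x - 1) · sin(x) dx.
- \cos{\left(1 \right)}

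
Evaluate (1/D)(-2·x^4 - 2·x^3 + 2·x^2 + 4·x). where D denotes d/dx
- \frac{2 x^{5}}{5} - \frac{x^{4}}{2} + \frac{2 x^{3}}{3} + 2 x^{2}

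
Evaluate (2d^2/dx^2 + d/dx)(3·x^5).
15 x^{3} \left(x + 8\right)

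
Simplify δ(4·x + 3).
\frac{\delta(x + 3/4)}{4}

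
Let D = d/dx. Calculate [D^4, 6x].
24D^{3}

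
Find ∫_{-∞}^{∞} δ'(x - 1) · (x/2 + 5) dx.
- \frac{1}{2}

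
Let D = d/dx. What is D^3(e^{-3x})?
- 27 e^{- 3 x}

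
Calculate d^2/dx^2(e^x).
e^{x}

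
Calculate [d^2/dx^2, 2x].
4\frac{d}{dx}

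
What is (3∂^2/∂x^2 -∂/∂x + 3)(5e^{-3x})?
165 e^{- 3 x}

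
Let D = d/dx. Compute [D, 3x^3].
9 x^{2}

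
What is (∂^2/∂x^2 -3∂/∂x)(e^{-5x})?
40 e^{- 5 x}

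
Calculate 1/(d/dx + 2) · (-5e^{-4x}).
\frac{5 e^{- 4 x}}{2}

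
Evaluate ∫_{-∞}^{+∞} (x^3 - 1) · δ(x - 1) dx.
0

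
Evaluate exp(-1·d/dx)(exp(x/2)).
e^{\frac{x}{2} - \frac{1}{2}}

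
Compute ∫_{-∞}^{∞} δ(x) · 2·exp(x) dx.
2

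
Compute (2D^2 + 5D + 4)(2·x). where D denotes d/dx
8 x + 10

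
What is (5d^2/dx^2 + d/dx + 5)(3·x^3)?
3 x \left(5 x^{2} + 3 x + 30\right)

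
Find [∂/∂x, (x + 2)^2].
2 x + 4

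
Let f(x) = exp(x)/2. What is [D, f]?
\frac{e^{x}}{2}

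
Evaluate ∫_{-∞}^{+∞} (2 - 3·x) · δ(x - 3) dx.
-7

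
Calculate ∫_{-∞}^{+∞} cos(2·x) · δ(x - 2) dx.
\cos{\left(4 \right)}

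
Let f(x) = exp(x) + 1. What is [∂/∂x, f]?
e^{x}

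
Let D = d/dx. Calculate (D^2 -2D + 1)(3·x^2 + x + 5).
3 x^{2} - 11 x + 9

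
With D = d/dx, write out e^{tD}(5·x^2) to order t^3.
5 t^{2} + 10 t x + 5 x^{2}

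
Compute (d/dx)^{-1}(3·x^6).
\frac{3 x^{7}}{7}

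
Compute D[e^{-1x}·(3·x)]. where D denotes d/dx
3 \left(1 - x\right) e^{- x}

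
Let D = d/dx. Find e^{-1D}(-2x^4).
- 2 x^{4} + 8 x^{3} - 12 x^{2} + 8 x - 2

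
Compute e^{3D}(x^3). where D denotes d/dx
x^{3} + 9 x^{2} + 27 x + 27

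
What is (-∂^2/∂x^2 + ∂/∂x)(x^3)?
3 x \left(x - 2\right)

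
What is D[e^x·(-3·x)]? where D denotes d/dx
3 \left(- x - 1\right) e^{x}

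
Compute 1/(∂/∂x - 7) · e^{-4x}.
- \frac{e^{- 4 x}}{11}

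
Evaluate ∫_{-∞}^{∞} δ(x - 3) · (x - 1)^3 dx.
8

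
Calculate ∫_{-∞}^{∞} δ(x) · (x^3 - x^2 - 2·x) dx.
0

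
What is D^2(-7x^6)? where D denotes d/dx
- 210 x^{4}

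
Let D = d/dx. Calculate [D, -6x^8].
- 48 x^{7}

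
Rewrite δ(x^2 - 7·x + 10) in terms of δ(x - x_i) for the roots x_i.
\frac{\delta(x - 2) + \delta(x - 5)}{3}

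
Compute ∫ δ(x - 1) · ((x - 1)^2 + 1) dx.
1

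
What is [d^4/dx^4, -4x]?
-16\frac{d^{3}}{dx^{3}}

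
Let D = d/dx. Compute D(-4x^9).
- 36 x^{8}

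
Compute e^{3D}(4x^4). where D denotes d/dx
4 x^{4} + 48 x^{3} + 216 x^{2} + 432 x + 324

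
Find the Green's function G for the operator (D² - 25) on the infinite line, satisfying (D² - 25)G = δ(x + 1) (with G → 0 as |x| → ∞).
-\frac{e^{-5|x + 1|}}{10}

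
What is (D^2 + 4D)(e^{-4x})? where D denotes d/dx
0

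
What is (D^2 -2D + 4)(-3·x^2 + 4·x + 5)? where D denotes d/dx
- 12 x^{2} + 28 x + 6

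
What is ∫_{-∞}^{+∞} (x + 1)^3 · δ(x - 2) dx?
27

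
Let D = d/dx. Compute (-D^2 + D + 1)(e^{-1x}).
- e^{- x}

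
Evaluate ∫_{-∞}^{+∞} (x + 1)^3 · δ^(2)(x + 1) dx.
0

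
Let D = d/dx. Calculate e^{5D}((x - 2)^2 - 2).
x^{2} + 6 x + 7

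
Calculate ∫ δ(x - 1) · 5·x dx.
5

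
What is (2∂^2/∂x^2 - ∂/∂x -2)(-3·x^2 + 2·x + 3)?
6 x^{2} + 2 x - 20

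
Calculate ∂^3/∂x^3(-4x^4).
- 96 x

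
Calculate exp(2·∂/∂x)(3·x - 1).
3 x + 5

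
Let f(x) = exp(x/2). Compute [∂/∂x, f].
\frac{e^{\frac{x}{2}}}{2}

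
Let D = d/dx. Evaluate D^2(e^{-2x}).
4 e^{- 2 x}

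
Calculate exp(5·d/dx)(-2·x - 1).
- 2 x - 11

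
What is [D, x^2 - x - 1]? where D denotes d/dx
2 x - 1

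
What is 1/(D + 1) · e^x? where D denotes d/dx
\frac{e^{x}}{2}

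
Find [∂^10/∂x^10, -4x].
-40\frac{d^{9}}{dx^{9}}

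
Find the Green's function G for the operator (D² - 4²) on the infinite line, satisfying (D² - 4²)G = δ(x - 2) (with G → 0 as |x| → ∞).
-\frac{e^{-4|x - 2|}}{8}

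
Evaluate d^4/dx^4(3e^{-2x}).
48 e^{- 2 x}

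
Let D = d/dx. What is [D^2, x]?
2D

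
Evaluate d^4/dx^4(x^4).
24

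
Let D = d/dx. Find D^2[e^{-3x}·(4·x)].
12 \left(3 x - 2\right) e^{- 3 x}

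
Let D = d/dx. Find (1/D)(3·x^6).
\frac{3 x^{7}}{7}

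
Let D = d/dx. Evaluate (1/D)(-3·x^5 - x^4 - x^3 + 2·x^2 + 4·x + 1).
- \frac{x^{6}}{2} - \frac{x^{5}}{5} - \frac{x^{4}}{4} + \frac{2 x^{3}}{3} + 2 x^{2} + x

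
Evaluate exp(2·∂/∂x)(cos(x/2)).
\cos{\left(\frac{x}{2} + 1 \right)}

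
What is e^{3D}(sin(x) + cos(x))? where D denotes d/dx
\sqrt{2} \sin{\left(x + \frac{\pi}{4} + 3 \right)}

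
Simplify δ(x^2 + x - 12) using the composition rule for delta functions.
\frac{\delta(x + 4) + \delta(x - 3)}{7}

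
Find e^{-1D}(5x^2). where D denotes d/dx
5 x^{2} - 10 x + 5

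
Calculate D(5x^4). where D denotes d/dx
20 x^{3}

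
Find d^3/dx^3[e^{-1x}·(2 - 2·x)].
2 \left(x - 4\right) e^{- x}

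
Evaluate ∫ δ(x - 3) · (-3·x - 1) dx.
-10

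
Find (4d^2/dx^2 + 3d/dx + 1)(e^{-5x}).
86 e^{- 5 x}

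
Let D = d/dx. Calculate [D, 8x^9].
72 x^{8}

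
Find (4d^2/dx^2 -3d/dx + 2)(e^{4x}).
54 e^{4 x}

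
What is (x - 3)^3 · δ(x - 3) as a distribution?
0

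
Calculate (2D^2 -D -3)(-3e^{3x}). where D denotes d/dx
- 36 e^{3 x}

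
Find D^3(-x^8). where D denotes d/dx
- 336 x^{5}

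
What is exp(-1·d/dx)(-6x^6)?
- 6 x^{6} + 36 x^{5} - 90 x^{4} + 120 x^{3} - 90 x^{2} + 36 x - 6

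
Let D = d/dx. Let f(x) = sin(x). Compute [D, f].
\cos{\left(x \right)}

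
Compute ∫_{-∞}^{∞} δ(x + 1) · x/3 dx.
- \frac{1}{3}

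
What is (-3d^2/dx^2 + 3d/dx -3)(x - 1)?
6 - 3 x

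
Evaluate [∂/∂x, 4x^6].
24 x^{5}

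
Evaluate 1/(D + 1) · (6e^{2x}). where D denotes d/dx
2 e^{2 x}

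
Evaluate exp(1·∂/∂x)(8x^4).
8 x^{4} + 32 x^{3} + 48 x^{2} + 32 x + 8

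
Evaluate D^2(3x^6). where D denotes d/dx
90 x^{4}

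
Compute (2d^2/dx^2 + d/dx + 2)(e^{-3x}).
17 e^{- 3 x}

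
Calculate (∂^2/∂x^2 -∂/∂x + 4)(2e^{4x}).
32 e^{4 x}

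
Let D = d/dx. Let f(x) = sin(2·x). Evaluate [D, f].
2 \cos{\left(2 x \right)}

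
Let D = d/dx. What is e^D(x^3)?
x^{3} + 3 x^{2} + 3 x + 1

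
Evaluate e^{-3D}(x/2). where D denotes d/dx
\frac{x}{2} - \frac{3}{2}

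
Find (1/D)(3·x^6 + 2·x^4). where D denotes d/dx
\frac{3 x^{7}}{7} + \frac{2 x^{5}}{5}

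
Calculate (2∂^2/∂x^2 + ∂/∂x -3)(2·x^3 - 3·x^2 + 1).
- 6 x^{3} + 15 x^{2} + 18 x - 15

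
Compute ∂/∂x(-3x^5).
- 15 x^{4}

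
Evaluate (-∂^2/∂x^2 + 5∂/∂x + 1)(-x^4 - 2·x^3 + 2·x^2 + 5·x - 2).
- x^{4} - 22 x^{3} - 16 x^{2} + 37 x + 19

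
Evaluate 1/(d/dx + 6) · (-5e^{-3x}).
- \frac{5 e^{- 3 x}}{3}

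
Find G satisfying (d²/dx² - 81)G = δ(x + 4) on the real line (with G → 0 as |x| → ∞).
-\frac{e^{-9|x + 4|}}{18}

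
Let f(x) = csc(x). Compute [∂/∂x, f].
- \cot{\left(x \right)} \csc{\left(x \right)}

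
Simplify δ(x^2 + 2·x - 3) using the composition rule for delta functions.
\frac{\delta(x + 3) + \delta(x - 1)}{4}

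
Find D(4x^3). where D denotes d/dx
12 x^{2}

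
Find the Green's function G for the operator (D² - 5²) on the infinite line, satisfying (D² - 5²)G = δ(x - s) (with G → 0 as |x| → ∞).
-\frac{e^{-5|x-s|}}{10}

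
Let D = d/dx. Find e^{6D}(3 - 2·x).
- 2 x - 9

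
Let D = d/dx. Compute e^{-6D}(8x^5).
8 x^{5} - 240 x^{4} + 2880 x^{3} - 17280 x^{2} + 51840 x - 62208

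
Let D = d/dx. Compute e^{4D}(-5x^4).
- 5 x^{4} - 80 x^{3} - 480 x^{2} - 1280 x - 1280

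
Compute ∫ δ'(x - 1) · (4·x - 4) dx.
-4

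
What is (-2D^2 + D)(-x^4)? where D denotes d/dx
4 x^{2} \left(6 - x\right)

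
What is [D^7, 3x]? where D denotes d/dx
21D^{6}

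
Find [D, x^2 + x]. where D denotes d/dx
2 x + 1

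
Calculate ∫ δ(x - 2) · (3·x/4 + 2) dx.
\frac{7}{2}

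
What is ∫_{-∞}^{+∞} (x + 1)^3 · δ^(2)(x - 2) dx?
18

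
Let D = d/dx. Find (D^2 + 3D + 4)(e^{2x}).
14 e^{2 x}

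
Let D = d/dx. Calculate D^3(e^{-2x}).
- 8 e^{- 2 x}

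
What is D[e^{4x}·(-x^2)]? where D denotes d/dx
2 x \left(- 2 x - 1\right) e^{4 x}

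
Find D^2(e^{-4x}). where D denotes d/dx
16 e^{- 4 x}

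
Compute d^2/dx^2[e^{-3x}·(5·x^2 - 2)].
\left(45 x^{2} - 60 x - 8\right) e^{- 3 x}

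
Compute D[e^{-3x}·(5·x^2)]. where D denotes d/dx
5 x \left(2 - 3 x\right) e^{- 3 x}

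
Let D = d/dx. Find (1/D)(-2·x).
- x^{2}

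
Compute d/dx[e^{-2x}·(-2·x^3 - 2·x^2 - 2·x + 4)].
2 \left(2 x^{3} - x^{2} - 5\right) e^{- 2 x}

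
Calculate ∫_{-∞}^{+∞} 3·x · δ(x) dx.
0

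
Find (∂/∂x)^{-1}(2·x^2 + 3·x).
\frac{2 x^{3}}{3} + \frac{3 x^{2}}{2}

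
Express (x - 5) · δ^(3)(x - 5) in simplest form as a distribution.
-3\delta^{(2)}(x - 5)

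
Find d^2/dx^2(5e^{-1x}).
5 e^{- x}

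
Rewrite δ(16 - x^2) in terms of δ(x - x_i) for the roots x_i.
\frac{\delta(x - 4) + \delta(x + 4)}{8}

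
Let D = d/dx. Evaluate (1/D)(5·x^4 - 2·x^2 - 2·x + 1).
x^{5} - \frac{2 x^{3}}{3} - x^{2} + x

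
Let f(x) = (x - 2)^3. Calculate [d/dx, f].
3 \left(x - 2\right)^{2}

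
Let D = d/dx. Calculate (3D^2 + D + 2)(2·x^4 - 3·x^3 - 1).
4 x^{4} + 2 x^{3} + 63 x^{2} - 54 x - 2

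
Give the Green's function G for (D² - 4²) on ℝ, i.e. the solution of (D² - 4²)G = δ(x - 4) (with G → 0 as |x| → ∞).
-\frac{e^{-4|x - 4|}}{8}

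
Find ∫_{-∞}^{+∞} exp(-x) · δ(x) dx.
1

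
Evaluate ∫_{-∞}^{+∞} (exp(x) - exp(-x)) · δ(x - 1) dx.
2 \sinh{\left(1 \right)}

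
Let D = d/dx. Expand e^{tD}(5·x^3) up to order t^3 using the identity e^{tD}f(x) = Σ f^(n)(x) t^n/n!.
5 t^{3} + 15 t^{2} x + 15 t x^{2} + 5 x^{3}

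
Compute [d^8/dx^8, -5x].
-40\frac{d^{7}}{dx^{7}}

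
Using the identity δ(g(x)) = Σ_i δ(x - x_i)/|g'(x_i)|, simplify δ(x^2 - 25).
\frac{\delta(x - 5) + \delta(x + 5)}{10}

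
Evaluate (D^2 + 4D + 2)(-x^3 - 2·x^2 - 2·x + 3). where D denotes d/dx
- 2 x^{3} - 16 x^{2} - 26 x - 6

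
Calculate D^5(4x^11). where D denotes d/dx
221760 x^{6}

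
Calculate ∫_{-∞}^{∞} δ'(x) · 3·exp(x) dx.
-3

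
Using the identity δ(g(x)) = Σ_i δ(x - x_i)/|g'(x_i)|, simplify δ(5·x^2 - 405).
\frac{\delta(x - 9) + \delta(x + 9)}{90}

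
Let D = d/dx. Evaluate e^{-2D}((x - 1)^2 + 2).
x^{2} - 6 x + 11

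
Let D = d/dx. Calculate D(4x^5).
20 x^{4}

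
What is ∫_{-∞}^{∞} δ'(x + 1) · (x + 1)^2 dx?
0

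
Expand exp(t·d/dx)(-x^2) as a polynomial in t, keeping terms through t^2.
- t^{2} - 2 t x - x^{2}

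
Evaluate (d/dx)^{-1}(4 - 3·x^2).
- x^{3} + 4 x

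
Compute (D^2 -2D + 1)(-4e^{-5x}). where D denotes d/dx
- 144 e^{- 5 x}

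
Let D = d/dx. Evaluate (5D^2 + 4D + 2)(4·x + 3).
8 x + 22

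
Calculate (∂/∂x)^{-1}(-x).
- \frac{x^{2}}{2}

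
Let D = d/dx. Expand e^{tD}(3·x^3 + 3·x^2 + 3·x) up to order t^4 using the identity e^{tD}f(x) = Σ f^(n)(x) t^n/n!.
3 t^{3} + 3 t^{2} \left(3 x + 1\right) + 3 t \left(3 x^{2} + 2 x + 1\right) + 3 x^{3} + 3 x^{2} + 3 x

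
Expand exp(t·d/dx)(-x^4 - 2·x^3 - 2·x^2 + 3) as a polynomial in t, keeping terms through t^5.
- t^{4} - t^{3} \left(4 x + 2\right) - t^{2} \left(6 x^{2} + 6 x + 2\right) - 2 t x \left(2 x^{2} + 3 x + 2\right) - x^{4} - 2 x^{3} - 2 x^{2} + 3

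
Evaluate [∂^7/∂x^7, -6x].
-42\frac{d^{6}}{dx^{6}}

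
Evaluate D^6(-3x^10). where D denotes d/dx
- 453600 x^{4}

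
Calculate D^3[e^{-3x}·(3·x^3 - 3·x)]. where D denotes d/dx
9 \left(- 9 x^{3} + 27 x^{2} - 9 x - 7\right) e^{- 3 x}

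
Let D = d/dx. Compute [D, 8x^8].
64 x^{7}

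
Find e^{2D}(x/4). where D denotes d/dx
\frac{x}{4} + \frac{1}{2}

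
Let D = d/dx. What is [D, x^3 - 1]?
3 x^{2}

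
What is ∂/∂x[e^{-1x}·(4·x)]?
4 \left(1 - x\right) e^{- x}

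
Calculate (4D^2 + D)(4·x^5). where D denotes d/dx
20 x^{3} \left(x + 16\right)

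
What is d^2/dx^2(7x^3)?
42 x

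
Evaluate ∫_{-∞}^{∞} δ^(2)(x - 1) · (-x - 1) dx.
0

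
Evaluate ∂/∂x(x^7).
7 x^{6}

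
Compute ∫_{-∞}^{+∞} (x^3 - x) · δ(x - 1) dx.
0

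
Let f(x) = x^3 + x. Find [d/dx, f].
3 x^{2} + 1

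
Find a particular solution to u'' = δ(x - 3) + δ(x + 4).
\frac{|x - 3|}{2} + \frac{|x + 4|}{2}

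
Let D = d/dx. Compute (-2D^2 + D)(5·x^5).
25 x^{3} \left(x - 8\right)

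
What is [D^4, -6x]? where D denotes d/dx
-24D^{3}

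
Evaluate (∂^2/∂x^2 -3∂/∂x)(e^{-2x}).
10 e^{- 2 x}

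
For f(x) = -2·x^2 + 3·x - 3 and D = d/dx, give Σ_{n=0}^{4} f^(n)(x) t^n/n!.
- 2 t^{2} - t \left(4 x - 3\right) - 2 x^{2} + 3 x - 3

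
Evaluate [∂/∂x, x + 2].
1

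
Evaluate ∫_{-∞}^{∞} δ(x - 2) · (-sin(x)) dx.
- \sin{\left(2 \right)}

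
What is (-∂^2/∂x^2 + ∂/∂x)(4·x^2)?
8 x - 8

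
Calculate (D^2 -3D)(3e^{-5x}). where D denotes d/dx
120 e^{- 5 x}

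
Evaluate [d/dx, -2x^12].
- 24 x^{11}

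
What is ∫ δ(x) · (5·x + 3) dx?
3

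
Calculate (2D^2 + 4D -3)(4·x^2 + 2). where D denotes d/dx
- 12 x^{2} + 32 x + 10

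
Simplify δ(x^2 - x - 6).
\frac{\delta(x + 2) + \delta(x - 3)}{5}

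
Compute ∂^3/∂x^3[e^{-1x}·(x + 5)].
\left(- x - 2\right) e^{- x}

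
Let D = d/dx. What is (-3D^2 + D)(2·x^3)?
6 x \left(x - 6\right)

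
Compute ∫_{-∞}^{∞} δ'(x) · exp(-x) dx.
1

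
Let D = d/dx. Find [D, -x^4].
- 4 x^{3}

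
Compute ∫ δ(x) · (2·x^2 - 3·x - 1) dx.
-1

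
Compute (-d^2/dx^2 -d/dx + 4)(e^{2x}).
- 2 e^{2 x}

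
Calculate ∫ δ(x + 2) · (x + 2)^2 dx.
0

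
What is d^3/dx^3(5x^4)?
120 x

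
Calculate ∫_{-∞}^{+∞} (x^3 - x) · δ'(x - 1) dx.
-2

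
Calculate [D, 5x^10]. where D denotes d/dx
50 x^{9}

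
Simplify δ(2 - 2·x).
\frac{\delta(x - 1)}{2}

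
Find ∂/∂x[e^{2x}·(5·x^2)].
10 x \left(x + 1\right) e^{2 x}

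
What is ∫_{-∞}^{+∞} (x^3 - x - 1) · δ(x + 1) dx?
-1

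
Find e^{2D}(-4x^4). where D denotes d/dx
- 4 x^{4} - 32 x^{3} - 96 x^{2} - 128 x - 64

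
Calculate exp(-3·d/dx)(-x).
3 - x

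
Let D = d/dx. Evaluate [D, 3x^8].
24 x^{7}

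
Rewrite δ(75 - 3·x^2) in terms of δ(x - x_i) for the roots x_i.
\frac{\delta(x - 5) + \delta(x + 5)}{30}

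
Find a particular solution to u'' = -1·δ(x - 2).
-\frac{|x - 2|}{2}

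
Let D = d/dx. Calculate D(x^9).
9 x^{8}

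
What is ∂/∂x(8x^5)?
40 x^{4}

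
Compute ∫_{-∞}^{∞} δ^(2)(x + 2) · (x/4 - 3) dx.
0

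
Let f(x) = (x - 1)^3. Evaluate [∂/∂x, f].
3 \left(x - 1\right)^{2}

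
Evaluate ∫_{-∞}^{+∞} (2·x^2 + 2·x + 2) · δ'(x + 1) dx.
2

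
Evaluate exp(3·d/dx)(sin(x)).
\sin{\left(x + 3 \right)}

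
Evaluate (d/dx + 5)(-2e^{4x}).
- 18 e^{4 x}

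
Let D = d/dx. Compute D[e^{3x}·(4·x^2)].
4 x \left(3 x + 2\right) e^{3 x}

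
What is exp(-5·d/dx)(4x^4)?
4 x^{4} - 80 x^{3} + 600 x^{2} - 2000 x + 2500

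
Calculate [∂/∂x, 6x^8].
48 x^{7}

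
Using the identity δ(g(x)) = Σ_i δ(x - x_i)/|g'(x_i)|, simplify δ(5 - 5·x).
\frac{\delta(x - 1)}{5}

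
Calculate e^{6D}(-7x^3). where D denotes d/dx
- 7 x^{3} - 126 x^{2} - 756 x - 1512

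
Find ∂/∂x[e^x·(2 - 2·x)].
- 2 x e^{x}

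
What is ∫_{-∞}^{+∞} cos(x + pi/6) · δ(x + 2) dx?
\sin{\left(\frac{\pi}{3} + 2 \right)}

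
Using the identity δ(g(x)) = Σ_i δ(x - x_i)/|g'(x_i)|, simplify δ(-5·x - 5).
\frac{\delta(x + 1)}{5}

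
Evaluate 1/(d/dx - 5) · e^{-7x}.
- \frac{e^{- 7 x}}{12}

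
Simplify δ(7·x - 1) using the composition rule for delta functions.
\frac{\delta(x - 1/7)}{7}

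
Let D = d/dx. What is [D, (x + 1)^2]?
2 x + 2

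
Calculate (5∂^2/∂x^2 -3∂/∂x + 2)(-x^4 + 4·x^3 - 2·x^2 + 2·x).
- 2 x^{4} + 20 x^{3} - 100 x^{2} + 136 x - 26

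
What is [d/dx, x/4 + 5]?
\frac{1}{4}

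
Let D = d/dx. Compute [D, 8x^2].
16 x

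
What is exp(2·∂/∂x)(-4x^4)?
- 4 x^{4} - 32 x^{3} - 96 x^{2} - 128 x - 64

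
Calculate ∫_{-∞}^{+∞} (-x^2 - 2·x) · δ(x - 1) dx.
-3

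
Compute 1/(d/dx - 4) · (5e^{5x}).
5 e^{5 x}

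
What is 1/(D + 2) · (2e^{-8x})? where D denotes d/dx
- \frac{e^{- 8 x}}{3}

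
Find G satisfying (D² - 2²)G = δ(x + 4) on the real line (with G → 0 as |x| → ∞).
-\frac{e^{-2|x + 4|}}{4}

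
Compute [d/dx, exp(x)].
e^{x}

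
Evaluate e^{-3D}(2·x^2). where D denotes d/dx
2 x^{2} - 12 x + 18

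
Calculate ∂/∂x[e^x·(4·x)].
4 \left(x + 1\right) e^{x}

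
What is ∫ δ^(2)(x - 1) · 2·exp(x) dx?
2 e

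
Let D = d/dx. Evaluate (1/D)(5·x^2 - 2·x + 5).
\frac{5 x^{3}}{3} - x^{2} + 5 x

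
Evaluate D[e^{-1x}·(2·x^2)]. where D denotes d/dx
2 x \left(2 - x\right) e^{- x}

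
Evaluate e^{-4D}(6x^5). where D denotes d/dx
6 x^{5} - 120 x^{4} + 960 x^{3} - 3840 x^{2} + 7680 x - 6144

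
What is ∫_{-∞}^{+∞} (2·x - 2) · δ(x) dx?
-2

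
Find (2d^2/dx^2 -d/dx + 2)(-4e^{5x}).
- 188 e^{5 x}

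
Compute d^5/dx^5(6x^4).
0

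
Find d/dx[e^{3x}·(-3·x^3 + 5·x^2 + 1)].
\left(- 9 x^{3} + 6 x^{2} + 10 x + 3\right) e^{3 x}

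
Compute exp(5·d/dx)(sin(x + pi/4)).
\sin{\left(x + \frac{\pi}{4} + 5 \right)}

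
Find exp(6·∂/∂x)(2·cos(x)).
2 \cos{\left(x + 6 \right)}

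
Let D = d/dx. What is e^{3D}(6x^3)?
6 x^{3} + 54 x^{2} + 162 x + 162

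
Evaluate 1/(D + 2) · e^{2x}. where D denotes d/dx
\frac{e^{2 x}}{4}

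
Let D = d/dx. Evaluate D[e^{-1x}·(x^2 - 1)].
\left(- x^{2} + 2 x + 1\right) e^{- x}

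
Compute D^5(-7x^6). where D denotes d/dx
- 5040 x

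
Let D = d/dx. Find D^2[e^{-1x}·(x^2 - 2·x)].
\left(x^{2} - 6 x + 6\right) e^{- x}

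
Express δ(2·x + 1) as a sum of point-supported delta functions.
\frac{\delta(x + 1/2)}{2}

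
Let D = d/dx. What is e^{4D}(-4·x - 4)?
- 4 x - 20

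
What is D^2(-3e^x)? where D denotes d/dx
- 3 e^{x}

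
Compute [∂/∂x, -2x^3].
- 6 x^{2}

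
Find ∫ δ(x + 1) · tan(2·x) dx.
- \tan{\left(2 \right)}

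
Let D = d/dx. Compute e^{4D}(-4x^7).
- 4 x^{7} - 112 x^{6} - 1344 x^{5} - 8960 x^{4} - 35840 x^{3} - 86016 x^{2} - 114688 x - 65536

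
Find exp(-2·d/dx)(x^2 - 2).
x^{2} - 4 x + 2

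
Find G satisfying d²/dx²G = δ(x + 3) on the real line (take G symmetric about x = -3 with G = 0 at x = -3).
\frac{|x + 3|}{2}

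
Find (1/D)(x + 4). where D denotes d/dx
\frac{x^{2}}{2} + 4 x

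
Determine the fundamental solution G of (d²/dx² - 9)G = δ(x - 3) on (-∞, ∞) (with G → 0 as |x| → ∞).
-\frac{e^{-3|x - 3|}}{6}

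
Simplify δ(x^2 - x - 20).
\frac{\delta(x + 4) + \delta(x - 5)}{9}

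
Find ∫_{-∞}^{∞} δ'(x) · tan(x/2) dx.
- \frac{1}{2}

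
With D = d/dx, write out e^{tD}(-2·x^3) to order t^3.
- 2 t^{3} - 6 t^{2} x - 6 t x^{2} - 2 x^{3}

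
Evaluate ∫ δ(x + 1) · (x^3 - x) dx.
0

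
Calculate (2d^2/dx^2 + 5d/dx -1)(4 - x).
x - 9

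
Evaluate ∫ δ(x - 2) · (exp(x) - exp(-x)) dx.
2 \sinh{\left(2 \right)}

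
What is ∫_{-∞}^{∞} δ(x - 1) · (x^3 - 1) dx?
0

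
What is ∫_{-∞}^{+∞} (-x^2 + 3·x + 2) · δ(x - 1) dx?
4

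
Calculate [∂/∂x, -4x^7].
- 28 x^{6}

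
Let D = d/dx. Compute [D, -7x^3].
- 21 x^{2}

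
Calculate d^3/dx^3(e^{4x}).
64 e^{4 x}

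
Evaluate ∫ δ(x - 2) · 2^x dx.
4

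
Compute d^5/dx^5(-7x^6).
- 5040 x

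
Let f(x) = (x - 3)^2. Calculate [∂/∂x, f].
2 x - 6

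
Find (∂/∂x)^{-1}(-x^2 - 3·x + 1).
- \frac{x^{3}}{3} - \frac{3 x^{2}}{2} + x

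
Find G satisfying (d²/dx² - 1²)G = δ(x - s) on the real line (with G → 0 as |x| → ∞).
-\frac{e^{-|x-s|}}{2}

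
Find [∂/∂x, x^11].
11 x^{10}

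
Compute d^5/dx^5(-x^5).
-120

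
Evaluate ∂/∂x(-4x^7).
- 28 x^{6}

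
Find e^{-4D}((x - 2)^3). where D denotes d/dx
x^{3} - 18 x^{2} + 108 x - 216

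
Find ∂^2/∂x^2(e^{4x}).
16 e^{4 x}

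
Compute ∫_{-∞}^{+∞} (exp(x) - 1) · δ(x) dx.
0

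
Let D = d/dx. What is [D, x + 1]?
1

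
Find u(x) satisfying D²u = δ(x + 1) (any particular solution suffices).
\frac{|x + 1|}{2}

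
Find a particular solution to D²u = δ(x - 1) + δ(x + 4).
\frac{|x - 1|}{2} + \frac{|x + 4|}{2}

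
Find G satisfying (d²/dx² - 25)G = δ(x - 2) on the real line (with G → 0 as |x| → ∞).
-\frac{e^{-5|x - 2|}}{10}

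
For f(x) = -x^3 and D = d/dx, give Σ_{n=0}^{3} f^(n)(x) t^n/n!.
- t^{3} - 3 t^{2} x - 3 t x^{2} - x^{3}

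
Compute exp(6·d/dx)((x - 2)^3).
x^{3} + 12 x^{2} + 48 x + 64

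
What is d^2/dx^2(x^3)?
6 x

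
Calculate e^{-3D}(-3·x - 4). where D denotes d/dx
5 - 3 x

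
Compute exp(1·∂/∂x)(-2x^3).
- 2 x^{3} - 6 x^{2} - 6 x - 2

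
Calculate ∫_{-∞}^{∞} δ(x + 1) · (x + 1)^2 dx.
0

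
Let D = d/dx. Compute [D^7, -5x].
-35D^{6}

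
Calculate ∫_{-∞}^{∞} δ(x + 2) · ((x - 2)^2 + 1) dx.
17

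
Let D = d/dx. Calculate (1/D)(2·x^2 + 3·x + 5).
\frac{2 x^{3}}{3} + \frac{3 x^{2}}{2} + 5 x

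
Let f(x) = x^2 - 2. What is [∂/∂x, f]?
2 x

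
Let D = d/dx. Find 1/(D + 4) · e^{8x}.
\frac{e^{8 x}}{12}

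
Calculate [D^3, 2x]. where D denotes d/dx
6D^{2}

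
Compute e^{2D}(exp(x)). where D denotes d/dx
e^{x + 2}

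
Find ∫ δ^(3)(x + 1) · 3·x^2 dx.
0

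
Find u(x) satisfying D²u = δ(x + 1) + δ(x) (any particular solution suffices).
\frac{|x + 1|}{2} + \frac{|x|}{2}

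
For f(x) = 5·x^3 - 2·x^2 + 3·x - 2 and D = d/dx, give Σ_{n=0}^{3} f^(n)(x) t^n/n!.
5 t^{3} + t^{2} \left(15 x - 2\right) + t \left(15 x^{2} - 4 x + 3\right) + 5 x^{3} - 2 x^{2} + 3 x - 2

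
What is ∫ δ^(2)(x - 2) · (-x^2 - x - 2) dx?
-2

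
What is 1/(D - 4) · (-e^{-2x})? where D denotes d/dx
\frac{e^{- 2 x}}{6}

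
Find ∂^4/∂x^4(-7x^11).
- 55440 x^{7}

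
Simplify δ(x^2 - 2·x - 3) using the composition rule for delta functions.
\frac{\delta(x - 3) + \delta(x + 1)}{4}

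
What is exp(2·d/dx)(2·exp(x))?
2 e^{x + 2}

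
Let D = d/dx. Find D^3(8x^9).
4032 x^{6}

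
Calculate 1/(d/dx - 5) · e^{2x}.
- \frac{e^{2 x}}{3}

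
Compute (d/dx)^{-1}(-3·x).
- \frac{3 x^{2}}{2}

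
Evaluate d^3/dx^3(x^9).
504 x^{6}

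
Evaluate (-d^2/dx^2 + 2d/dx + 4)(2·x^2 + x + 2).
8 x^{2} + 12 x + 6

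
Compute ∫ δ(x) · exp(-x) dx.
1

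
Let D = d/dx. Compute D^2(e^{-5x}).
25 e^{- 5 x}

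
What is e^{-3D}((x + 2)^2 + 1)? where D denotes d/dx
x^{2} - 2 x + 2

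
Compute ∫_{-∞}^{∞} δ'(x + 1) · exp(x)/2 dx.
- \frac{1}{2 e}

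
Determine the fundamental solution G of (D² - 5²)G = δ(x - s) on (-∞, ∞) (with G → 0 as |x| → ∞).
-\frac{e^{-5|x-s|}}{10}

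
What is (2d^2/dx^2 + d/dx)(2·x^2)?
4 x + 8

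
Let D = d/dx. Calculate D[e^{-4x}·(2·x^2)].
4 x \left(1 - 2 x\right) e^{- 4 x}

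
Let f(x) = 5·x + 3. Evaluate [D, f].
5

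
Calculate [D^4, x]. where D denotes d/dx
4D^{3}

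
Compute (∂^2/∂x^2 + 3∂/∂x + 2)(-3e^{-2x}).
0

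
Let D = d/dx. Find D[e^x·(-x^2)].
x \left(- x - 2\right) e^{x}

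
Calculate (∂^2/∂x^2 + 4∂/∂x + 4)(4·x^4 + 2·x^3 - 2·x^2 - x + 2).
8 x \left(2 x^{3} + 9 x^{2} + 8 x - 1\right)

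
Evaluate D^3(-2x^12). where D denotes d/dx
- 2640 x^{9}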